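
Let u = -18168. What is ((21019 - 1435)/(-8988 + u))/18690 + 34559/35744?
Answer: 243605135587/251968213280 ≈ 0.96681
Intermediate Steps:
((21019 - 1435)/(-8988 + u))/18690 + 34559/35744 = ((21019 - 1435)/(-8988 - 18168))/18690 + 34559/35744 = (19584/(-27156))*(1/18690) + 34559*(1/35744) = (19584*(-1/27156))*(1/18690) + 34559/35744 = -1632/2263*1/18690 + 34559/35744 = -272/7049245 + 34559/35744 = 243605135587/251968213280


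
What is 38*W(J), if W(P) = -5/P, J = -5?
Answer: 38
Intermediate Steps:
38*W(J) = 38*(-5/(-5)) = 38*(-5*(-1/5)) = 38*1 = 38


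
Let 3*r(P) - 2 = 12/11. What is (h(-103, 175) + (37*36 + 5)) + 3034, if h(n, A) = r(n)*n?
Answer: 140741/33 ≈ 4264.9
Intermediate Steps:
r(P) = 34/33 (r(P) = 2/3 + (12/11)/3 = 2/3 + (12*(1/11))/3 = 2/3 + (1/3)*(12/11) = 2/3 + 4/11 = 34/33)
h(n, A) = 34*n/33
(h(-103, 175) + (37*36 + 5)) + 3034 = ((34/33)*(-103) + (37*36 + 5)) + 3034 = (-3502/33 + (1332 + 5)) + 3034 = (-3502/33 + 1337) + 3034 = 40619/33 + 3034 = 140741/33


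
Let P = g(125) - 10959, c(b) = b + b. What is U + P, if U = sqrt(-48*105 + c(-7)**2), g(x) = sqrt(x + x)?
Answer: -10959 + 5*sqrt(10) + 2*I*sqrt(1211) ≈ -10943.0 + 69.599*I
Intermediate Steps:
c(b) = 2*b
g(x) = sqrt(2)*sqrt(x) (g(x) = sqrt(2*x) = sqrt(2)*sqrt(x))
P = -10959 + 5*sqrt(10) (P = sqrt(2)*sqrt(125) - 10959 = sqrt(2)*(5*sqrt(5)) - 10959 = 5*sqrt(10) - 10959 = -10959 + 5*sqrt(10) ≈ -10943.)
U = 2*I*sqrt(1211) (U = sqrt(-48*105 + (2*(-7))**2) = sqrt(-5040 + (-14)**2) = sqrt(-5040 + 196) = sqrt(-4844) = 2*I*sqrt(1211) ≈ 69.599*I)
U + P = 2*I*sqrt(1211) + (-10959 + 5*sqrt(10)) = -10959 + 5*sqrt(10) + 2*I*sqrt(1211)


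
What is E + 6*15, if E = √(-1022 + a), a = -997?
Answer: 90 + I*√2019 ≈ 90.0 + 44.933*I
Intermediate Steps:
E = I*√2019 (E = √(-1022 - 997) = √(-2019) = I*√2019 ≈ 44.933*I)
E + 6*15 = I*√2019 + 6*15 = I*√2019 + 90 = 90 + I*√2019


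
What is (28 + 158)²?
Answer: 34596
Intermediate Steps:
(28 + 158)² = 186² = 34596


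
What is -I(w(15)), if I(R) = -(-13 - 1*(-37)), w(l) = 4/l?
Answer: 24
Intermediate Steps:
I(R) = -24 (I(R) = -(-13 + 37) = -1*24 = -24)
-I(w(15)) = -1*(-24) = 24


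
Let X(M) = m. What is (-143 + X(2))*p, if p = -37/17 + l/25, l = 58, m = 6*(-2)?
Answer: -1891/85 ≈ -22.247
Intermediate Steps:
m = -12
X(M) = -12
p = 61/425 (p = -37/17 + 58/25 = 61/425 ≈ 0.14353)
(-143 + X(2))*p = (-143 - 12)*(61/425) = -155*61/425 = -1891/85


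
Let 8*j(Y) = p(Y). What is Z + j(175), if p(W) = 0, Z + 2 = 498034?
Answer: 498032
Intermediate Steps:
Z = 498032 (Z = -2 + 498034 = 498032)
j(Y) = 0 (j(Y) = (⅛)*0 = 0)
Z + j(175) = 498032 + 0 = 498032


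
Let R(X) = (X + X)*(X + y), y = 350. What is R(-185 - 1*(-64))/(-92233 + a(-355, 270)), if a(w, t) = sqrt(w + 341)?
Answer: 5111368394/8506926303 + 55418*I*sqrt(14)/8506926303 ≈ 0.60085 + 2.4375e-5*I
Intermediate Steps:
a(w, t) = sqrt(341 + w)
R(X) = 2*X*(350 + X) (R(X) = (X + X)*(X + 350) = (2*X)*(350 + X) = 2*X*(350 + X))
R(-185 - 1*(-64))/(-92233 + a(-355, 270)) = (2*(-185 - 1*(-64))*(350 + (-185 - 1*(-64))))/(-92233 + sqrt(341 - 355)) = (2*(-185 + 64)*(350 + (-185 + 64)))/(-92233 + sqrt(-14)) = (2*(-121)*(350 - 121))/(-92233 + I*sqrt(14)) = (2*(-121)*229)/(-92233 + I*sqrt(14)) = -55418/(-92233 + I*sqrt(14))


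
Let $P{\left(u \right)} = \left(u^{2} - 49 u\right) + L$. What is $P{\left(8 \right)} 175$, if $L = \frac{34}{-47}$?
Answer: $- \frac{2703750}{47} \approx -57527.0$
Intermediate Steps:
$L = - \frac{34}{47}$ ($L = 34 \left(- \frac{1}{47}\right) = - \frac{34}{47} \approx -0.7234$)
$P{\left(u \right)} = - \frac{34}{47} + u^{2} - 49 u$ ($P{\left(u \right)} = \left(u^{2} - 49 u\right) - \frac{34}{47} = - \frac{34}{47} + u^{2} - 49 u$)
$P{\left(8 \right)} 175 = \left(- \frac{34}{47} + 8^{2} - 392\right) 175 = \left(- \frac{34}{47} + 64 - 392\right) 175 = \left(- \frac{15450}{47}\right) 175 = - \frac{2703750}{47}$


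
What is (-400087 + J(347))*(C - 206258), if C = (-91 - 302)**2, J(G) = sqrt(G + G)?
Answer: 20728107383 - 51809*sqrt(694) ≈ 2.0727e+10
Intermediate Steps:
J(G) = sqrt(2)*sqrt(G) (J(G) = sqrt(2*G) = sqrt(2)*sqrt(G))
C = 154449 (C = (-393)**2 = 154449)
(-400087 + J(347))*(C - 206258) = (-400087 + sqrt(2)*sqrt(347))*(154449 - 206258) = (-400087 + sqrt(694))*(-51809) = 20728107383 - 51809*sqrt(694)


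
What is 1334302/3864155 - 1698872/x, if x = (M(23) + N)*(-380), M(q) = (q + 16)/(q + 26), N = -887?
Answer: -65141968371/13861496816 ≈ -4.6995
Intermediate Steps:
M(q) = (16 + q)/(26 + q)
x = 16501120/49 (x = ((16 + 23)/(26 + 23) - 887)*(-380) = (39/49 - 887)*(-380) = -43424/49*(-380) = 16501120/49 ≈ 3.3676e+5)
1334302/3864155 - 1698872/x = 1334302/3864155 - 1698872/16501120/49 = 1334302*(1/3864155) - 1698872*49/16501120 = 1334302/3864155 - 452417/89680 = -65141968371/13861496816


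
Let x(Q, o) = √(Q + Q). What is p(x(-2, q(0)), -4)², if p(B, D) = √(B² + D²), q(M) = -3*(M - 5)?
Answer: 12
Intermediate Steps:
q(M) = 15 - 3*M (q(M) = -3*(-5 + M) = 15 - 3*M)
x(Q, o) = √2*√Q (x(Q, o) = √(2*Q) = √2*√Q)
p(x(-2, q(0)), -4)² = (√((√2*√(-2))² + (-4)²))² = (√((√2*(I*√2))² + 16))² = (√((2*I)² + 16))² = (√(-4 + 16))² = (√12)² = (2*√3)² = 12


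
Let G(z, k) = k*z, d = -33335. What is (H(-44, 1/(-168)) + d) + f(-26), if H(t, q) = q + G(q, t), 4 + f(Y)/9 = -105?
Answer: -5765045/168 ≈ -34316.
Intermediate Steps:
f(Y) = -981 (f(Y) = -36 + 9*(-105) = -36 - 945 = -981)
H(t, q) = q + q*t (H(t, q) = q + t*q = q + q*t)
(H(-44, 1/(-168)) + d) + f(-26) = ((1 - 44)/(-168) - 33335) - 981 = (-1/168*(-43) - 33335) - 981 = (43/168 - 33335) - 981 = -5600237/168 - 981 = -5765045/168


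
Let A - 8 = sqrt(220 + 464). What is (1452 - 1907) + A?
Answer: -447 + 6*sqrt(19) ≈ -420.85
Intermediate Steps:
A = 8 + 6*sqrt(19) (A = 8 + sqrt(220 + 464) = 8 + sqrt(684) = 8 + 6*sqrt(19) ≈ 34.153)
(1452 - 1907) + A = (1452 - 1907) + (8 + 6*sqrt(19)) = -455 + (8 + 6*sqrt(19)) = -447 + 6*sqrt(19)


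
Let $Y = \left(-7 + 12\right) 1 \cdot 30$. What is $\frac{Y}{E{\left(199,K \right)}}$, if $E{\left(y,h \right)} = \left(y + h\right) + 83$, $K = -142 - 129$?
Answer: $\frac{150}{11} \approx 13.636$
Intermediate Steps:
$K = -271$ ($K = -142 - 129 = -271$)
$E{\left(y,h \right)} = 83 + h + y$ ($E{\left(y,h \right)} = \left(h + y\right) + 83 = 83 + h + y$)
$Y = 150$ ($Y = 5 \cdot 1 \cdot 30 = 5 \cdot 30 = 150$)
$\frac{Y}{E{\left(199,K \right)}} = \frac{150}{83 - 271 + 199} = \frac{150}{11}$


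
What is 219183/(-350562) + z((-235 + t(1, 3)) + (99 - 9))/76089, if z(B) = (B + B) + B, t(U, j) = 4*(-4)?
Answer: -1871859637/2963768002 ≈ -0.63158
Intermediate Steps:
t(U, j) = -16
z(B) = 3*B (z(B) = 2*B + B = 3*B)
219183/(-350562) + z((-235 + t(1, 3)) + (99 - 9))/76089 = 219183/(-350562) + (3*((-235 - 16) + (99 - 9)))/76089 = 219183*(-1/350562) + (3*(-251 + 90))*(1/76089) = -73061/116854 + (3*(-161))*(1/76089) = -73061/116854 - 483*1/76089 = -73061/116854 - 161/25363 = -1871859637/2963768002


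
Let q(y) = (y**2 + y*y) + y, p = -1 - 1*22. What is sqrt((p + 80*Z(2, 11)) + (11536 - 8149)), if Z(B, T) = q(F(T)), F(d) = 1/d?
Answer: 2*sqrt(102021)/11 ≈ 58.074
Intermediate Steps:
p = -23 (p = -1 - 22 = -23)
q(y) = y + 2*y**2 (q(y) = (y**2 + y**2) + y = 2*y**2 + y = y + 2*y**2)
Z(B, T) = (1 + 2/T)/T
sqrt((p + 80*Z(2, 11)) + (11536 - 8149)) = sqrt((-23 + 80*((2 + 11)/11**2)) + (11536 - 8149)) = sqrt((-23 + 80*((1/121)*13)) + 3387) = sqrt((-23 + 80*(13/121)) + 3387) = sqrt((-23 + 1040/121) + 3387) = sqrt(-1743/121 + 3387) = sqrt(408084/121) = 2*sqrt(102021)/11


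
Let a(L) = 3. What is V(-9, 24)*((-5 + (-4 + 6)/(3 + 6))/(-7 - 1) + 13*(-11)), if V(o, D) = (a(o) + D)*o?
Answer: 276831/8 ≈ 34604.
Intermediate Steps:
V(o, D) = o*(3 + D) (V(o, D) = (3 + D)*o = o*(3 + D))
V(-9, 24)*((-5 + (-4 + 6)/(3 + 6))/(-7 - 1) + 13*(-11)) = (-9*(3 + 24))*((-5 + (-4 + 6)/(3 + 6))/(-7 - 1) + 13*(-11)) = (-9*27)*((-5 + 2/9)/(-8) - 143) = -243*((-5 + 2*(1/9))*(-1/8) - 143) = -243*((-5 + 2/9)*(-1/8) - 143) = -243*(-43/9*(-1/8) - 143) = -243*(43/72 - 143) = -243*(-10253/72) = 276831/8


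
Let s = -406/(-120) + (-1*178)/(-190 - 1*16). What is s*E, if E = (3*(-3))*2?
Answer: -78747/1030 ≈ -76.453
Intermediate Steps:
E = -18 (E = -9*2 = -18)
s = 26249/6180 (s = -406*(-1/120) - 178/(-190 - 16) = 203/60 - 178/(-206) = 203/60 - 178*(-1/206) = 203/60 + 89/103 = 26249/6180 ≈ 4.2474)
s*E = (26249/6180)*(-18) = -78747/1030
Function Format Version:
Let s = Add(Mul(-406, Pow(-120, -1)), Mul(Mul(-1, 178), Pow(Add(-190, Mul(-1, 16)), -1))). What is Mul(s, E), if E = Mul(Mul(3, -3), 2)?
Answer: Rational(-78747, 1030) ≈ -76.453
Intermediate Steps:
E = -18 (E = Mul(-9, 2) = -18)
s = Rational(26249, 6180) (s = Add(Mul(-406, Rational(-1, 120)), Mul(-178, Pow(Add(-190, -16), -1))) = Add(Rational(203, 60), Mul(-178, Pow(-206, -1))) = Add(Rational(203, 60), Mul(-178, Rational(-1, 206))) = Add(Rational(203, 60), Rational(89, 103)) = Rational(26249, 6180) ≈ 4.2474)
Mul(s, E) = Mul(Rational(26249, 6180), -18) = Rational(-78747, 1030)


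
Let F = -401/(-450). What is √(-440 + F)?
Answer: I*√395198/30 ≈ 20.955*I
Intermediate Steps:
F = 401/450 (F = -401*(-1/450) = 401/450 ≈ 0.89111)
√(-440 + F) = √(-440 + 401/450) = √(-197599/450) = I*√395198/30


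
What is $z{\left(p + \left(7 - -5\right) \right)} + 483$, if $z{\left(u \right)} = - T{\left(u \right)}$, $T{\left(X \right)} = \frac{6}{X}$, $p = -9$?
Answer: $481$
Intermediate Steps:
$z{\left(u \right)} = - \frac{6}{u}$
$z{\left(p + \left(7 - -5\right) \right)} + 483 = - \frac{6}{-9 + \left(7 - -5\right)} + 483 = - \frac{6}{-9 + \left(7 + 5\right)} + 483 = - \frac{6}{-9 + 12} + 483 = - \frac{6}{3} + 483 = \left(-6\right) \frac{1}{3} + 483 = -2 + 483 = 481$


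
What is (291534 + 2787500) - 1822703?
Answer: 1256331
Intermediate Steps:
(291534 + 2787500) - 1822703 = 3079034 - 1822703 = 1256331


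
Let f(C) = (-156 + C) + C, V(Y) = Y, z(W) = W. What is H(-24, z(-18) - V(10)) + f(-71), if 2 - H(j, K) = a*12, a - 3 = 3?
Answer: -368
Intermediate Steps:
a = 6 (a = 3 + 3 = 6)
f(C) = -156 + 2*C
H(j, K) = -70 (H(j, K) = 2 - 6*12 = 2 - 1*72 = 2 - 72 = -70)
H(-24, z(-18) - V(10)) + f(-71) = -70 + (-156 + 2*(-71)) = -70 + (-156 - 142) = -70 - 298 = -368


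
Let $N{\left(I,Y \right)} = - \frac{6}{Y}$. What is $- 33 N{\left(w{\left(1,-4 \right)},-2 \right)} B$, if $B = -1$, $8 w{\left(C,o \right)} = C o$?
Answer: $99$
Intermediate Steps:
$w{\left(C,o \right)} = \frac{C o}{8}$
$- 33 N{\left(w{\left(1,-4 \right)},-2 \right)} B = - 33 \left(- \frac{6}{-2}\right) \left(-1\right) = - 33 \left(\left(-6\right) \left(- \frac{1}{2}\right)\right) \left(-1\right) = \left(-33\right) 3 \left(-1\right) = \left(-99\right) \left(-1\right) = 99$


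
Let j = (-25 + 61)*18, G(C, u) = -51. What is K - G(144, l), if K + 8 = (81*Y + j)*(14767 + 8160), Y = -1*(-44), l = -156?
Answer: 96568567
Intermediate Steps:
Y = 44
j = 648 (j = 36*18 = 648)
K = 96568516 (K = -8 + (81*44 + 648)*(14767 + 8160) = -8 + (3564 + 648)*22927 = -8 + 4212*22927 = -8 + 96568524 = 96568516)
K - G(144, l) = 96568516 - 1*(-51) = 96568516 + 51 = 96568567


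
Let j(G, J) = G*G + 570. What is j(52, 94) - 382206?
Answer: -378932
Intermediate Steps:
j(G, J) = 570 + G² (j(G, J) = G² + 570 = 570 + G²)
j(52, 94) - 382206 = (570 + 52²) - 382206 = (570 + 2704) - 382206 = 3274 - 382206 = -378932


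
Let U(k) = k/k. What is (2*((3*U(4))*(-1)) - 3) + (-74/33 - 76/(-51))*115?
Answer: -53579/561 ≈ -95.506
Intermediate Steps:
U(k) = 1
(2*((3*U(4))*(-1)) - 3) + (-74/33 - 76/(-51))*115 = (2*((3*1)*(-1)) - 3) + (-74/33 - 76/(-51))*115 = (2*(3*(-1)) - 3) + (-74*1/33 - 76*(-1/51))*115 = (2*(-3) - 3) + (-74/33 + 76/51)*115 = (-6 - 3) - 422/561*115 = -9 - 48530/561 = -53579/561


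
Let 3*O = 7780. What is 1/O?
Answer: 3/7780 ≈ 0.00038560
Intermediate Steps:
O = 7780/3 (O = (1/3)*7780 = 7780/3 ≈ 2593.3)
1/O = 1/(7780/3) = 3/7780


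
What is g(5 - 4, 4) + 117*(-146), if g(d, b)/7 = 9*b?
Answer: -16830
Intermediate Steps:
g(d, b) = 63*b (g(d, b) = 7*(9*b) = 63*b)
g(5 - 4, 4) + 117*(-146) = 63*4 + 117*(-146) = 252 - 17082 = -16830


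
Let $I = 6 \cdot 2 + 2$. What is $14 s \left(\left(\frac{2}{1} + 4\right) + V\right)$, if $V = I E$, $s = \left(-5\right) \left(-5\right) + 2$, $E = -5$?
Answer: $-24192$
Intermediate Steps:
$I = 14$ ($I = 12 + 2 = 14$)
$s = 27$ ($s = 25 + 2 = 27$)
$V = -70$ ($V = 14 \left(-5\right) = -70$)
$14 s \left(\left(\frac{2}{1} + 4\right) + V\right) = 14 \cdot 27 \left(\left(\frac{2}{1} + 4\right) - 70\right) = 378 \left(\left(2 \cdot 1 + 4\right) - 70\right) = 378 \left(\left(2 + 4\right) - 70\right) = 378 \left(6 - 70\right) = 378 \left(-64\right) = -24192$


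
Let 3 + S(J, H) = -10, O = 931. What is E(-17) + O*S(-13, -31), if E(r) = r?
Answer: -12120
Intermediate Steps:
S(J, H) = -13 (S(J, H) = -3 - 10 = -13)
E(-17) + O*S(-13, -31) = -17 + 931*(-13) = -17 - 12103 = -12120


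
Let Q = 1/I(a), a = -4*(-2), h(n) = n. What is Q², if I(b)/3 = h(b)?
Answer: 1/576 ≈ 0.0017361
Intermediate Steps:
a = 8
I(b) = 3*b
Q = 1/24 (Q = 1/(3*8) = 1/24 ≈ 0.041667)
Q² = (1/24)² = 1/576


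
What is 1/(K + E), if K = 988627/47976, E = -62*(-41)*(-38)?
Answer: -47976/4633301069 ≈ -1.0355e-5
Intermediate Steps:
E = -96596 (E = 2542*(-38) = -96596)
K = 988627/47976 (K = 988627*(1/47976) = 988627/47976 ≈ 20.607)
1/(K + E) = 1/(988627/47976 - 96596) = 1/(-4633301069/47976) = -47976/4633301069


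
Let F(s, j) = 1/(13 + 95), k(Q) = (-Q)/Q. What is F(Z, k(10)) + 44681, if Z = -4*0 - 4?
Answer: 4825549/108 ≈ 44681.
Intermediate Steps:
Z = -4 (Z = 0 - 4 = -4)
k(Q) = -1
F(s, j) = 1/108
F(Z, k(10)) + 44681 = 1/108 + 44681 = 4825549/108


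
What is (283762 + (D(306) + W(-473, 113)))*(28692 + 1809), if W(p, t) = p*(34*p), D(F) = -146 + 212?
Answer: 240671617614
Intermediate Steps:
D(F) = 66
W(p, t) = 34*p**2
(283762 + (D(306) + W(-473, 113)))*(28692 + 1809) = (283762 + (66 + 34*(-473)**2))*(28692 + 1809) = (283762 + (66 + 34*223729))*30501 = (283762 + (66 + 7606786))*30501 = (283762 + 7606852)*30501 = 7890614*30501 = 240671617614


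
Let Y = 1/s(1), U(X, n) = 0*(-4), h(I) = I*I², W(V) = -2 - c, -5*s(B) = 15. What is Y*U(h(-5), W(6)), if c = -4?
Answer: 0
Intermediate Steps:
s(B) = -3 (s(B) = -⅕*15 = -3)
W(V) = 2 (W(V) = -2 - 1*(-4) = -2 + 4 = 2)
h(I) = I³
U(X, n) = 0
Y = -⅓ (Y = 1/(-3) = -⅓ ≈ -0.33333)
Y*U(h(-5), W(6)) = -⅓*0 = 0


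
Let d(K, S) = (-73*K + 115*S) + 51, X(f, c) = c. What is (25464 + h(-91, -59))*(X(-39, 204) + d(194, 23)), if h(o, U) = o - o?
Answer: -286775568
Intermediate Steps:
h(o, U) = 0
d(K, S) = 51 - 73*K + 115*S
(25464 + h(-91, -59))*(X(-39, 204) + d(194, 23)) = (25464 + 0)*(204 + (51 - 73*194 + 115*23)) = 25464*(204 + (51 - 14162 + 2645)) = 25464*(204 - 11466) = 25464*(-11262) = -286775568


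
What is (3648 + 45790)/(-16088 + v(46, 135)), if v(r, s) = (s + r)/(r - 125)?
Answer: -3905602/1271133 ≈ -3.0725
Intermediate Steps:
v(r, s) = (r + s)/(-125 + r)
(3648 + 45790)/(-16088 + v(46, 135)) = (3648 + 45790)/(-16088 + (46 + 135)/(-125 + 46)) = 49438/(-16088 + 181/(-79)) = 49438/(-16088 - 1/79*181) = 49438/(-16088 - 181/79) = 49438/(-1271133/79) = 49438*(-79/1271133) = -3905602/1271133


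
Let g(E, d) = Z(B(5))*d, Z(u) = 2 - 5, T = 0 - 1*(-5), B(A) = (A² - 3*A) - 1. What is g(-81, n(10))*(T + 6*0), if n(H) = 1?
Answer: -15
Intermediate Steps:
B(A) = -1 + A² - 3*A
T = 5 (T = 0 + 5 = 5)
Z(u) = -3
g(E, d) = -3*d
g(-81, n(10))*(T + 6*0) = (-3*1)*(5 + 6*0) = -3*(5 + 0) = -3*5 = -15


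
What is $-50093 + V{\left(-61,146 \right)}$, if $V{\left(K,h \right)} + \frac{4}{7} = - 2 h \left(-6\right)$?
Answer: $- \frac{338391}{7} \approx -48342.0$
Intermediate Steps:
$V{\left(K,h \right)} = - \frac{4}{7} + 12 h$ ($V{\left(K,h \right)} = - \frac{4}{7} + - 2 h \left(-6\right) = - \frac{4}{7} + 12 h$)
$-50093 + V{\left(-61,146 \right)} = -50093 + \left(- \frac{4}{7} + 12 \cdot 146\right) = -50093 + \left(- \frac{4}{7} + 1752\right) = -50093 + \frac{12260}{7} = - \frac{338391}{7}$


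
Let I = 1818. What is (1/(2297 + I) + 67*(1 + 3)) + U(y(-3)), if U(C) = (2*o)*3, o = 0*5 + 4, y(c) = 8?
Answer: 1201581/4115 ≈ 292.00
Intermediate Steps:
o = 4 (o = 0 + 4 = 4)
U(C) = 24 (U(C) = (2*4)*3 = 8*3 = 24)
(1/(2297 + I) + 67*(1 + 3)) + U(y(-3)) = (1/(2297 + 1818) + 67*(1 + 3)) + 24 = (1/4115 + 67*4) + 24 = (1/4115 + 268) + 24 = 1102821/4115 + 24 = 1201581/4115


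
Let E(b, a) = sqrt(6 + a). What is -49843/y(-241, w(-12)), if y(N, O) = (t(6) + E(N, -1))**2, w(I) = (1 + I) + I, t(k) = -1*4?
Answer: -1046703/121 - 398744*sqrt(5)/121 ≈ -16019.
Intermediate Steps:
t(k) = -4
w(I) = 1 + 2*I
y(N, O) = (-4 + sqrt(5))**2 (y(N, O) = (-4 + sqrt(6 - 1))**2 = (-4 + sqrt(5))**2)
-49843/y(-241, w(-12)) = -49843/(4 - sqrt(5))**2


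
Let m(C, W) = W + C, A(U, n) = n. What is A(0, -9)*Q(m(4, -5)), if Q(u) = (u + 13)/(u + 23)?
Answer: -54/11 ≈ -4.9091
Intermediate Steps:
m(C, W) = C + W
Q(u) = (13 + u)/(23 + u)
A(0, -9)*Q(m(4, -5)) = -9*(13 + (4 - 5))/(23 + (4 - 5)) = -9*(13 - 1)/(23 - 1) = -9*12/22 = -9*6/11 = -54/11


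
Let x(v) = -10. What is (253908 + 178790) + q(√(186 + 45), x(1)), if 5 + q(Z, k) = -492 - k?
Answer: 432211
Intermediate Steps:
q(Z, k) = -497 - k (q(Z, k) = -5 + (-492 - k) = -497 - k)
(253908 + 178790) + q(√(186 + 45), x(1)) = (253908 + 178790) + (-497 - 1*(-10)) = 432698 + (-497 + 10) = 432698 - 487 = 432211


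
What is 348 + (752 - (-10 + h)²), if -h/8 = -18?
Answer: -16856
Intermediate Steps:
h = 144 (h = -8*(-18) = 144)
348 + (752 - (-10 + h)²) = 348 + (752 - (-10 + 144)²) = 348 + (752 - 1*134²) = 348 + (752 - 1*17956) = 348 + (752 - 17956) = 348 - 17204 = -16856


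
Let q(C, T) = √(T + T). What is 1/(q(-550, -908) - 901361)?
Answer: -901361/812451654137 - 2*I*√454/812451654137 ≈ -1.1094e-6 - 5.2452e-11*I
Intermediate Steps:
q(C, T) = √2*√T (q(C, T) = √(2*T) = √2*√T)
1/(q(-550, -908) - 901361) = 1/(√2*√(-908) - 901361) = 1/(√2*(2*I*√227) - 901361) = 1/(2*I*√454 - 901361) = 1/(-901361 + 2*I*√454)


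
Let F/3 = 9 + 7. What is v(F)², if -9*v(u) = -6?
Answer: 4/9 ≈ 0.44444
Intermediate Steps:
F = 48 (F = 3*(9 + 7) = 3*16 = 48)
v(u) = ⅔ (v(u) = -⅑*(-6) = ⅔)
v(F)² = (⅔)² = 4/9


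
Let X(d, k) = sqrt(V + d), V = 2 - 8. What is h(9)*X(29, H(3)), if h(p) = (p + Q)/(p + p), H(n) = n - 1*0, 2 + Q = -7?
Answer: 0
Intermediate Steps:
Q = -9 (Q = -2 - 7 = -9)
V = -6
H(n) = n (H(n) = n + 0 = n)
X(d, k) = sqrt(-6 + d)
h(p) = (-9 + p)/(2*p) (h(p) = (p - 9)/(p + p) = (-9 + p)/((2*p)) = (-9 + p)*(1/(2*p)) = (-9 + p)/(2*p))
h(9)*X(29, H(3)) = ((1/2)*(-9 + 9)/9)*sqrt(-6 + 29) = ((1/2)*(1/9)*0)*sqrt(23) = 0*sqrt(23) = 0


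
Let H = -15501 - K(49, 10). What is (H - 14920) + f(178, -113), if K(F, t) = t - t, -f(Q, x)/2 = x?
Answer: -30195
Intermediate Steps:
f(Q, x) = -2*x
K(F, t) = 0
H = -15501 (H = -15501 - 1*0 = -15501 + 0 = -15501)
(H - 14920) + f(178, -113) = (-15501 - 14920) - 2*(-113) = -30421 + 226 = -30195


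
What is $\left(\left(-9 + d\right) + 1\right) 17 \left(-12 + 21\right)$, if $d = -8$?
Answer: $-2448$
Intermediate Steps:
$\left(\left(-9 + d\right) + 1\right) 17 \left(-12 + 21\right) = \left(\left(-9 - 8\right) + 1\right) 17 \left(-12 + 21\right) = \left(-17 + 1\right) 17 \cdot 9 = \left(-16\right) 153 = -2448$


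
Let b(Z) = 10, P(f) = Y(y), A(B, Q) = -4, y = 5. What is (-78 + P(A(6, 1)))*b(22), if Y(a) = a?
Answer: -730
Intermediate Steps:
P(f) = 5
(-78 + P(A(6, 1)))*b(22) = (-78 + 5)*10 = -73*10 = -730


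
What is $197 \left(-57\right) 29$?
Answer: $-325641$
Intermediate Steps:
$197 \left(-57\right) 29 = \left(-11229\right) 29 = -325641$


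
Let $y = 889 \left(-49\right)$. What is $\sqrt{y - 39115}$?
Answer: $2 i \sqrt{20669} \approx 287.53 i$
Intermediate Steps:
$y = -43561$
$\sqrt{y - 39115} = \sqrt{-43561 - 39115} = \sqrt{-82676} = 2 i \sqrt{20669}$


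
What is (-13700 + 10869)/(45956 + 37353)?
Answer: -2831/83309 ≈ -0.033982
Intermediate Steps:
(-13700 + 10869)/(45956 + 37353) = -2831/83309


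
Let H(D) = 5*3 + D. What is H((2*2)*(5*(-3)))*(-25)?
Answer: 1125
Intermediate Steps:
H(D) = 15 + D
H((2*2)*(5*(-3)))*(-25) = (15 + (2*2)*(5*(-3)))*(-25) = (15 + 4*(-15))*(-25) = (15 - 60)*(-25) = -45*(-25) = 1125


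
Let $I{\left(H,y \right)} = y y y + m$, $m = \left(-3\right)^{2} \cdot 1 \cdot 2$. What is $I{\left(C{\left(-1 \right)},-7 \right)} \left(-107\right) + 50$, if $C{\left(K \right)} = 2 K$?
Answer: $34825$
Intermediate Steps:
$m = 18$ ($m = 9 \cdot 1 \cdot 2 = 9 \cdot 2 = 18$)
$I{\left(H,y \right)} = 18 + y^{3}$ ($I{\left(H,y \right)} = y y y + 18 = y^{2} y + 18 = y^{3} + 18 = 18 + y^{3}$)
$I{\left(C{\left(-1 \right)},-7 \right)} \left(-107\right) + 50 = \left(18 + \left(-7\right)^{3}\right) \left(-107\right) + 50 = \left(18 - 343\right) \left(-107\right) + 50 = \left(-325\right) \left(-107\right) + 50 = 34775 + 50 = 34825$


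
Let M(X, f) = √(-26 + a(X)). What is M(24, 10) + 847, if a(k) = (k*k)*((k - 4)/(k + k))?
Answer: 847 + √214 ≈ 861.63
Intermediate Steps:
a(k) = k*(-4 + k)/2 (a(k) = k²*((-4 + k)/((2*k))) = k²*((-4 + k)*(1/(2*k))) = k²*((-4 + k)/(2*k)) = k*(-4 + k)/2)
M(X, f) = √(-26 + X*(-4 + X)/2)
M(24, 10) + 847 = √2*√(-52 + 24*(-4 + 24))/2 + 847 = √2*√(-52 + 24*20)/2 + 847 = √2*√(-52 + 480)/2 + 847 = √2*√428/2 + 847 = √2*(2*√107)/2 + 847 = √214 + 847 = 847 + √214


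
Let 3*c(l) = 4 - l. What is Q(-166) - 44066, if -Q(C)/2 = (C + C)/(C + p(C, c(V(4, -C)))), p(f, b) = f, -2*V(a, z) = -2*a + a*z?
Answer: -44068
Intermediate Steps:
V(a, z) = a - a*z/2 (V(a, z) = -(-2*a + a*z)/2 = a - a*z/2)
c(l) = 4/3 - l/3 (c(l) = (4 - l)/3 = 4/3 - l/3)
Q(C) = -2 (Q(C) = -2*(C + C)/(C + C) = -2*2*C/(2*C) = -2*2*C*1/(2*C) = -2*1 = -2)
Q(-166) - 44066 = -2 - 44066 = -44068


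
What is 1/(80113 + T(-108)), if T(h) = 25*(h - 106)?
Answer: 1/74763 ≈ 1.3376e-5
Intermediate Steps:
T(h) = -2650 + 25*h (T(h) = 25*(-106 + h) = -2650 + 25*h)
1/(80113 + T(-108)) = 1/(80113 + (-2650 + 25*(-108))) = 1/(80113 + (-2650 - 2700)) = 1/(80113 - 5350) = 1/74763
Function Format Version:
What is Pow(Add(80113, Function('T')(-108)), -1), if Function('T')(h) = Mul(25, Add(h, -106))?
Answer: Rational(1, 74763) ≈ 1.3376e-5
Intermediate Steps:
Function('T')(h) = Add(-2650, Mul(25, h)) (Function('T')(h) = Mul(25, Add(-106, h)) = Add(-2650, Mul(25, h)))
Pow(Add(80113, Function('T')(-108)), -1) = Pow(Add(80113, Add(-2650, Mul(25, -108))), -1) = Pow(Add(80113, Add(-2650, -2700)), -1) = Pow(Add(80113, -5350), -1) = Pow(74763, -1) = Rational(1, 74763)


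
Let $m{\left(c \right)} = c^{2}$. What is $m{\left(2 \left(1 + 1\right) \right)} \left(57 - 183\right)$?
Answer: $-2016$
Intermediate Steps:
$m{\left(2 \left(1 + 1\right) \right)} \left(57 - 183\right) = \left(2 \left(1 + 1\right)\right)^{2} \left(57 - 183\right) = \left(2 \cdot 2\right)^{2} \left(-126\right) = 4^{2} \left(-126\right) = 16 \left(-126\right) = -2016$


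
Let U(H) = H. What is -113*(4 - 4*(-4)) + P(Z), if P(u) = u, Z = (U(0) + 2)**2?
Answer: -2256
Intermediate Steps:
Z = 4 (Z = (0 + 2)**2 = 2**2 = 4)
-113*(4 - 4*(-4)) + P(Z) = -113*(4 - 4*(-4)) + 4 = -113*(4 + 16) + 4 = -113*20 + 4 = -2260 + 4 = -2256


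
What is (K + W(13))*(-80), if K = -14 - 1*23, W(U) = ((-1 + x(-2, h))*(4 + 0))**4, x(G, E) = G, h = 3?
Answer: -1655920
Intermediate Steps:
W(U) = 20736 (W(U) = ((-1 - 2)*(4 + 0))**4 = (-3*4)**4 = (-12)**4 = 20736)
K = -37 (K = -14 - 23 = -37)
(K + W(13))*(-80) = (-37 + 20736)*(-80) = 20699*(-80) = -1655920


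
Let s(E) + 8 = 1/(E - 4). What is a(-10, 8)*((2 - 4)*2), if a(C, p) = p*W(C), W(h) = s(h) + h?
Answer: 4048/7 ≈ 578.29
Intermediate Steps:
s(E) = -8 + 1/(-4 + E) (s(E) = -8 + 1/(E - 4) = -8 + 1/(-4 + E))
W(h) = h + (33 - 8*h)/(-4 + h) (W(h) = (33 - 8*h)/(-4 + h) + h = h + (33 - 8*h)/(-4 + h))
a(C, p) = p*(33 + C**2 - 12*C)/(-4 + C) (a(C, p) = p*((33 + C**2 - 12*C)/(-4 + C)) = p*(33 + C**2 - 12*C)/(-4 + C))
a(-10, 8)*((2 - 4)*2) = (8*(33 + (-10)**2 - 12*(-10))/(-4 - 10))*((2 - 4)*2) = (8*(33 + 100 + 120)/(-14))*(-2*2) = (8*(-1/14)*253)*(-4) = -1012/7*(-4) = 4048/7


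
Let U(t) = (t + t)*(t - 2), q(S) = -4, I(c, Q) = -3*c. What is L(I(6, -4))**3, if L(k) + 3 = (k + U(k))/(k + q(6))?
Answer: -56623104/1331 ≈ -42542.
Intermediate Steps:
U(t) = 2*t*(-2 + t) (U(t) = (2*t)*(-2 + t) = 2*t*(-2 + t))
L(k) = -3 + (k + 2*k*(-2 + k))/(-4 + k) (L(k) = -3 + (k + 2*k*(-2 + k))/(k - 4) = -3 + (k + 2*k*(-2 + k))/(-4 + k))
L(I(6, -4))**3 = (2*(6 + (-3*6)**2 - (-9)*6)/(-4 - 3*6))**3 = (2*(6 + (-18)**2 - 3*(-18))/(-4 - 18))**3 = (2*(6 + 324 + 54)/(-22))**3 = (2*(-1/22)*384)**3 = (-384/11)**3 = -56623104/1331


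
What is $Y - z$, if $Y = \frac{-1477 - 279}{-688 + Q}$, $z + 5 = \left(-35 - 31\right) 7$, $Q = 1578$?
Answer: $\frac{206937}{445} \approx 465.03$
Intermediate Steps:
$z = -467$ ($z = -5 + \left(-35 - 31\right) 7 = -5 - 462 = -467$)
$Y = - \frac{878}{445}$ ($Y = \frac{-1477 - 279}{-688 + 1578} = - \frac{1756}{890} = \left(-1756\right) \frac{1}{890} = - \frac{878}{445} \approx -1.973$)
$Y - z = - \frac{878}{445} - -467 = - \frac{878}{445} + 467 = \frac{206937}{445}$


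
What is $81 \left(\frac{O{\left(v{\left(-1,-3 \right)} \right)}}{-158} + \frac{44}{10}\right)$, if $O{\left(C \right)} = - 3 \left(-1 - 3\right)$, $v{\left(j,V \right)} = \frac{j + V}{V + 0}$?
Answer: $\frac{138348}{395} \approx 350.25$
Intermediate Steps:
$v{\left(j,V \right)} = \frac{V + j}{V}$
$O{\left(C \right)} = 12$ ($O{\left(C \right)} = \left(-3\right) \left(-4\right) = 12$)
$81 \left(\frac{O{\left(v{\left(-1,-3 \right)} \right)}}{-158} + \frac{44}{10}\right) = 81 \left(\frac{12}{-158} + \frac{44}{10}\right) = 81 \left(12 \left(- \frac{1}{158}\right) + 44 \cdot \frac{1}{10}\right) = 81 \left(- \frac{6}{79} + \frac{22}{5}\right) = 81 \cdot \frac{1708}{395} = \frac{138348}{395}$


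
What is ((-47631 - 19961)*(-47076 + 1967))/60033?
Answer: 3049007528/60033 ≈ 50789.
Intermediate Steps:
((-47631 - 19961)*(-47076 + 1967))/60033 = -67592*(-45109)*(1/60033) = 3049007528*(1/60033) = 3049007528/60033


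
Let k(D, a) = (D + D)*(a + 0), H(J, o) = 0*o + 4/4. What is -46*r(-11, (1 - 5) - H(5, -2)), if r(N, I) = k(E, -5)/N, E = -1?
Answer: 460/11 ≈ 41.818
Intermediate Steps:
H(J, o) = 1 (H(J, o) = 0 + 4*(¼) = 0 + 1 = 1)
k(D, a) = 2*D*a (k(D, a) = (2*D)*a = 2*D*a)
r(N, I) = 10/N (r(N, I) = (2*(-1)*(-5))/N = 10/N)
-46*r(-11, (1 - 5) - H(5, -2)) = -460/(-11) = -460*(-1)/11 = -46*(-10/11) = 460/11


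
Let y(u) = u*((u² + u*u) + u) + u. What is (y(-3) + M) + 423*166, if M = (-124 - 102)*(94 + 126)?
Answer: 20450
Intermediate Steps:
M = -49720 (M = -226*220 = -49720)
y(u) = u + u*(u + 2*u²) (y(u) = u*((u² + u²) + u) + u = u*(2*u² + u) + u = u*(u + 2*u²) + u = u + u*(u + 2*u²))
(y(-3) + M) + 423*166 = (-3*(1 - 3 + 2*(-3)²) - 49720) + 423*166 = (-3*(1 - 3 + 2*9) - 49720) + 70218 = (-3*(1 - 3 + 18) - 49720) + 70218 = (-3*16 - 49720) + 70218 = (-48 - 49720) + 70218 = -49768 + 70218 = 20450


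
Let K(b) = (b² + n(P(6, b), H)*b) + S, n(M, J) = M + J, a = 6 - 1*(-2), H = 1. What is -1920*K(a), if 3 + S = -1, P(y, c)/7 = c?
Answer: -990720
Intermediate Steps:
P(y, c) = 7*c
S = -4 (S = -3 - 1 = -4)
a = 8 (a = 6 + 2 = 8)
n(M, J) = J + M
K(b) = -4 + b² + b*(1 + 7*b) (K(b) = (b² + (1 + 7*b)*b) - 4 = (b² + b*(1 + 7*b)) - 4 = -4 + b² + b*(1 + 7*b))
-1920*K(a) = -1920*(-4 + 8 + 8*8²) = -1920*(-4 + 8 + 8*64) = -1920*(-4 + 8 + 512) = -1920*516 = -990720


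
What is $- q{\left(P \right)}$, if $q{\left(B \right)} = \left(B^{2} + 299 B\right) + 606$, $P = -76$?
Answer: $16342$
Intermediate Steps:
$q{\left(B \right)} = 606 + B^{2} + 299 B$
$- q{\left(P \right)} = - (606 + \left(-76\right)^{2} + 299 \left(-76\right)) = - (606 + 5776 - 22724) = \left(-1\right) \left(-16342\right) = 16342$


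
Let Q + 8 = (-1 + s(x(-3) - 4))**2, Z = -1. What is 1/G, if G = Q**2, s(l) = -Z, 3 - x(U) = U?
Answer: 1/64 ≈ 0.015625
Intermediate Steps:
x(U) = 3 - U
s(l) = 1 (s(l) = -1*(-1) = 1)
Q = -8 (Q = -8 + (-1 + 1)**2 = -8 + 0**2 = -8 + 0 = -8)
G = 64 (G = (-8)**2 = 64)
1/G = 1/64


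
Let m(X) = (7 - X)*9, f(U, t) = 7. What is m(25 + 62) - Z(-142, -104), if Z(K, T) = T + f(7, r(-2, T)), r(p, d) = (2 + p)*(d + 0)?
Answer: -623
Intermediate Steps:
r(p, d) = d*(2 + p) (r(p, d) = (2 + p)*d = d*(2 + p))
Z(K, T) = 7 + T (Z(K, T) = T + 7 = 7 + T)
m(X) = 63 - 9*X
m(25 + 62) - Z(-142, -104) = (63 - 9*(25 + 62)) - (7 - 104) = (63 - 9*87) - 1*(-97) = (63 - 783) + 97 = -720 + 97 = -623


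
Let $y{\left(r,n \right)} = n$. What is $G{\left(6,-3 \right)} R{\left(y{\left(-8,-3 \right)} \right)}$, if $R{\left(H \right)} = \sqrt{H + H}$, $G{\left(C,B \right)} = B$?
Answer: $- 3 i \sqrt{6} \approx - 7.3485 i$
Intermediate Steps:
$R{\left(H \right)} = \sqrt{2} \sqrt{H}$ ($R{\left(H \right)} = \sqrt{2 H} = \sqrt{2} \sqrt{H}$)
$G{\left(6,-3 \right)} R{\left(y{\left(-8,-3 \right)} \right)} = - 3 \sqrt{2} \sqrt{-3} = - 3 \sqrt{2} i \sqrt{3} = - 3 i \sqrt{6}$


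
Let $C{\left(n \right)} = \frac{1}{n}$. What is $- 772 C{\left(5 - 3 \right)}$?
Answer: $-386$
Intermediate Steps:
$- 772 C{\left(5 - 3 \right)} = - \frac{772}{5 - 3} = - \frac{772}{2} = \left(-772\right) \frac{1}{2} = -386$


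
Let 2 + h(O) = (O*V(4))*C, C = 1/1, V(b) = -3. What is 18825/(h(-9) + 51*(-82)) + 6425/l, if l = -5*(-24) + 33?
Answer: 23828500/636021 ≈ 37.465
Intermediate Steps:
C = 1
h(O) = -2 - 3*O (h(O) = -2 + (O*(-3))*1 = -2 - 3*O*1 = -2 - 3*O)
l = 153 (l = 120 + 33 = 153)
18825/(h(-9) + 51*(-82)) + 6425/l = 18825/((-2 - 3*(-9)) + 51*(-82)) + 6425/153 = 18825/((-2 + 27) - 4182) + 6425*(1/153) = 18825/(25 - 4182) + 6425/153 = 18825/(-4157) + 6425/153 = 18825*(-1/4157) + 6425/153 = -18825/4157 + 6425/153 = 23828500/636021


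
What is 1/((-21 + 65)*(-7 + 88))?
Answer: 1/3564 ≈ 0.00028058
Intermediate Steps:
1/((-21 + 65)*(-7 + 88)) = 1/(44*81) = 1/3564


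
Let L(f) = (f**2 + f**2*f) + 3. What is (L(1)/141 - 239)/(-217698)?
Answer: 16847/15347709 ≈ 0.0010977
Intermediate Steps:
L(f) = 3 + f**2 + f**3 (L(f) = (f**2 + f**3) + 3 = 3 + f**2 + f**3)
(L(1)/141 - 239)/(-217698) = ((3 + 1**2 + 1**3)/141 - 239)/(-217698) = ((3 + 1 + 1)*(1/141) - 239)*(-1/217698) = (5*(1/141) - 239)*(-1/217698) = (5/141 - 239)*(-1/217698) = -33694/141*(-1/217698) = 16847/15347709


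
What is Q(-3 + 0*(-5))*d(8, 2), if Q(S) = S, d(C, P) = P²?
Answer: -12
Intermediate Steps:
Q(-3 + 0*(-5))*d(8, 2) = (-3 + 0*(-5))*2² = (-3 + 0)*4 = -3*4 = -12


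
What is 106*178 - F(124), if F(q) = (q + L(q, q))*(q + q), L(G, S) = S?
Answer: -42636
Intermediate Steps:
F(q) = 4*q² (F(q) = (q + q)*(q + q) = (2*q)*(2*q) = 4*q²)
106*178 - F(124) = 106*178 - 4*124² = 18868 - 4*15376 = 18868 - 1*61504 = 18868 - 61504 = -42636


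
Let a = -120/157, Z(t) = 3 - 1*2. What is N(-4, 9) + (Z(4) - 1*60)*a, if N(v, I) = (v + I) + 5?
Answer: 8650/157 ≈ 55.096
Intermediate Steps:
Z(t) = 1 (Z(t) = 3 - 2 = 1)
a = -120/157 (a = -120*1/157 = -120/157 ≈ -0.76433)
N(v, I) = 5 + I + v (N(v, I) = (I + v) + 5 = 5 + I + v)
N(-4, 9) + (Z(4) - 1*60)*a = (5 + 9 - 4) + (1 - 1*60)*(-120/157) = 10 + (1 - 60)*(-120/157) = 10 - 59*(-120/157) = 10 + 7080/157 = 8650/157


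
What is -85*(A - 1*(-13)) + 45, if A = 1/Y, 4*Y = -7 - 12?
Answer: -19800/19 ≈ -1042.1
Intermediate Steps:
Y = -19/4 (Y = (-7 - 12)/4 = (¼)*(-19) = -19/4 ≈ -4.7500)
A = -4/19 (A = 1/(-19/4) = -4/19 ≈ -0.21053)
-85*(A - 1*(-13)) + 45 = -85*(-4/19 - 1*(-13)) + 45 = -85*(-4/19 + 13) + 45 = -85*243/19 + 45 = -20655/19 + 45 = -19800/19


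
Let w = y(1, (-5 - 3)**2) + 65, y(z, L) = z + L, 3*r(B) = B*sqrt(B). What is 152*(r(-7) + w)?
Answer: 19760 - 1064*I*sqrt(7)/3 ≈ 19760.0 - 938.36*I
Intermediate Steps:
r(B) = B**(3/2)/3 (r(B) = (B*sqrt(B))/3 = B**(3/2)/3)
y(z, L) = L + z
w = 130 (w = ((-5 - 3)**2 + 1) + 65 = ((-8)**2 + 1) + 65 = (64 + 1) + 65 = 65 + 65 = 130)
152*(r(-7) + w) = 152*((-7)**(3/2)/3 + 130) = 152*((-7*I*sqrt(7))/3 + 130) = 152*(-7*I*sqrt(7)/3 + 130) = 152*(130 - 7*I*sqrt(7)/3) = 19760 - 1064*I*sqrt(7)/3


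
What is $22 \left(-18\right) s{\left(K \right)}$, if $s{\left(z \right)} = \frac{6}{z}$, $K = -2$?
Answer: $1188$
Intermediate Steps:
$22 \left(-18\right) s{\left(K \right)} = 22 \left(-18\right) \frac{6}{-2} = - 396 \cdot 6 \left(- \frac{1}{2}\right) = \left(-396\right) \left(-3\right) = 1188$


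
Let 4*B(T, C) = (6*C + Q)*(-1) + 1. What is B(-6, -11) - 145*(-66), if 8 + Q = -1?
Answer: 9589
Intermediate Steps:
Q = -9 (Q = -8 - 1 = -9)
B(T, C) = 5/2 - 3*C/2 (B(T, C) = ((6*C - 9)*(-1) + 1)/4 = ((-9 + 6*C)*(-1) + 1)/4 = ((9 - 6*C) + 1)/4 = (10 - 6*C)/4 = 5/2 - 3*C/2)
B(-6, -11) - 145*(-66) = (5/2 - 3/2*(-11)) - 145*(-66) = (5/2 + 33/2) + 9570 = 19 + 9570 = 9589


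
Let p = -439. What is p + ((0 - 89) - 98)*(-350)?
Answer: 65011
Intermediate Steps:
p + ((0 - 89) - 98)*(-350) = -439 + ((0 - 89) - 98)*(-350) = -439 + (-89 - 98)*(-350) = -439 - 187*(-350) = -439 + 65450 = 65011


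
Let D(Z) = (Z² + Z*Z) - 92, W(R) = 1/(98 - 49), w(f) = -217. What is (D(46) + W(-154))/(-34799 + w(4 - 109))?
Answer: -202861/1715784 ≈ -0.11823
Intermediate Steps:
W(R) = 1/49
D(Z) = -92 + 2*Z² (D(Z) = (Z² + Z²) - 92 = 2*Z² - 92 = -92 + 2*Z²)
(D(46) + W(-154))/(-34799 + w(4 - 109)) = ((-92 + 2*46²) + 1/49)/(-34799 - 217) = ((-92 + 2*2116) + 1/49)/(-35016) = ((-92 + 4232) + 1/49)*(-1/35016) = (4140 + 1/49)*(-1/35016) = (202861/49)*(-1/35016) = -202861/1715784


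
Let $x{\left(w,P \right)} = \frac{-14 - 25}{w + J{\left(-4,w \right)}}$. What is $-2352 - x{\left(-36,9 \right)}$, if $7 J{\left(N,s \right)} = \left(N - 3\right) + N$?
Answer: $- \frac{618849}{263} \approx -2353.0$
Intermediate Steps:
$J{\left(N,s \right)} = - \frac{3}{7} + \frac{2 N}{7}$ ($J{\left(N,s \right)} = \frac{\left(N - 3\right) + N}{7} = \frac{\left(-3 + N\right) + N}{7} = \frac{-3 + 2 N}{7} = - \frac{3}{7} + \frac{2 N}{7}$)
$x{\left(w,P \right)} = - \frac{39}{- \frac{11}{7} + w}$ ($x{\left(w,P \right)} = \frac{-14 - 25}{w + \left(- \frac{3}{7} + \frac{2}{7} \left(-4\right)\right)} = - \frac{39}{w - \frac{11}{7}} = - \frac{39}{- \frac{11}{7} + w}$)
$-2352 - x{\left(-36,9 \right)} = -2352 - - \frac{273}{-11 + 7 \left(-36\right)} = -2352 - - \frac{273}{-11 - 252} = -2352 - - \frac{273}{-263} = -2352 - \left(-273\right) \left(- \frac{1}{263}\right) = -2352 - \frac{273}{263} = - \frac{618849}{263}$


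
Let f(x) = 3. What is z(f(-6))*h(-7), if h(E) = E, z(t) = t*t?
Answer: -63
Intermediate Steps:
z(t) = t**2
z(f(-6))*h(-7) = 3**2*(-7) = 9*(-7) = -63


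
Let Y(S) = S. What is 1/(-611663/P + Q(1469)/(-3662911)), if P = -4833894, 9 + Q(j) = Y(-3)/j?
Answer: 2000791956114042/253177702987921 ≈ 7.9027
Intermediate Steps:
Q(j) = -9 - 3/j
1/(-611663/P + Q(1469)/(-3662911)) = 1/(-611663/(-4833894) + (-9 - 3/1469)/(-3662911)) = 1/(-611663*(-1/4833894) + (-9 - 3*1/1469)*(-1/3662911)) = 1/(47051/371838 + (-9 - 3/1469)*(-1/3662911)) = 1/(47051/371838 - 13224/1469*(-1/3662911)) = 1/(47051/371838 + 13224/5380816259) = 1/(253177702987921/2000791956114042) = 2000791956114042/253177702987921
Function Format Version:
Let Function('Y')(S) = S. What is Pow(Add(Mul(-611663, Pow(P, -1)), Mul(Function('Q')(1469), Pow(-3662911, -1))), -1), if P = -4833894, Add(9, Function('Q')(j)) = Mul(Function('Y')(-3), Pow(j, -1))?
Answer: Rational(2000791956114042, 253177702987921) ≈ 7.9027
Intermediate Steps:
Function('Q')(j) = Add(-9, Mul(-3, Pow(j, -1)))
Pow(Add(Mul(-611663, Pow(P, -1)), Mul(Function('Q')(1469), Pow(-3662911, -1))), -1) = Pow(Add(Mul(-611663, Pow(-4833894, -1)), Mul(Add(-9, Mul(-3, Pow(1469, -1))), Pow(-3662911, -1))), -1) = Pow(Add(Mul(-611663, Rational(-1, 4833894)), Mul(Add(-9, Mul(-3, Rational(1, 1469))), Rational(-1, 3662911))), -1) = Pow(Add(Rational(47051, 371838), Mul(Add(-9, Rational(-3, 1469)), Rational(-1, 3662911))), -1) = Pow(Add(Rational(47051, 371838), Mul(Rational(-13224, 1469), Rational(-1, 3662911))), -1) = Pow(Add(Rational(47051, 371838), Rational(13224, 5380816259)), -1) = Pow(Rational(253177702987921, 2000791956114042), -1) = Rational(2000791956114042, 253177702987921)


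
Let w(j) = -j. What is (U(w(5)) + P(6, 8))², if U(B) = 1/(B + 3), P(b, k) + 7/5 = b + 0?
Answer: 1681/100 ≈ 16.810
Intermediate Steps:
P(b, k) = -7/5 + b (P(b, k) = -7/5 + (b + 0) = -7/5 + b)
U(B) = 1/(3 + B)
(U(w(5)) + P(6, 8))² = (1/(3 - 1*5) + (-7/5 + 6))² = (1/(3 - 5) + 23/5)² = (1/(-2) + 23/5)² = (-½ + 23/5)² = (41/10)² = 1681/100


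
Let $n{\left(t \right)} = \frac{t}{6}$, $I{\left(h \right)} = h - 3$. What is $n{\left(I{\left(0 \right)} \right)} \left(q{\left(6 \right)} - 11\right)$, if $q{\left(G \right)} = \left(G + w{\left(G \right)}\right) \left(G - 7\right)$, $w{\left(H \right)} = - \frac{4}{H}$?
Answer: $\frac{49}{6} \approx 8.1667$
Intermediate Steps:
$I{\left(h \right)} = -3 + h$
$n{\left(t \right)} = \frac{t}{6}$ ($n{\left(t \right)} = t \frac{1}{6} = \frac{t}{6}$)
$q{\left(G \right)} = \left(-7 + G\right) \left(G - \frac{4}{G}\right)$ ($q{\left(G \right)} = \left(G - \frac{4}{G}\right) \left(G - 7\right) = \left(G - \frac{4}{G}\right) \left(-7 + G\right) = \left(-7 + G\right) \left(G - \frac{4}{G}\right)$)
$n{\left(I{\left(0 \right)} \right)} \left(q{\left(6 \right)} - 11\right) = \frac{-3 + 0}{6} \left(\left(-4 + 6^{2} - 42 + \frac{28}{6}\right) - 11\right) = \frac{1}{6} \left(-3\right) \left(\left(-4 + 36 - 42 + 28 \cdot \frac{1}{6}\right) - 11\right) = - \frac{\left(-4 + 36 - 42 + \frac{14}{3}\right) - 11}{2} = - \frac{- \frac{16}{3} - 11}{2} = \left(- \frac{1}{2}\right) \left(- \frac{49}{3}\right) = \frac{49}{6}$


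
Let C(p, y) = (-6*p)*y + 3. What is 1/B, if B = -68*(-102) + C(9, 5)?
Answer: 1/6669 ≈ 0.00014995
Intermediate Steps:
C(p, y) = 3 - 6*p*y (C(p, y) = -6*p*y + 3 = 3 - 6*p*y)
B = 6669 (B = -68*(-102) + (3 - 6*9*5) = 6936 + (3 - 270) = 6936 - 267 = 6669)
1/B = 1/6669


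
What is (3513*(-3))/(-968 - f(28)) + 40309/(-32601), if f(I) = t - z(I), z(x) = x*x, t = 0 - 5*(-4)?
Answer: 111786301/2216868 ≈ 50.425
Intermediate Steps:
t = 20 (t = 0 + 20 = 20)
z(x) = x²
f(I) = 20 - I²
(3513*(-3))/(-968 - f(28)) + 40309/(-32601) = (3513*(-3))/(-968 - (20 - 1*28²)) + 40309/(-32601) = -10539/(-968 - (20 - 1*784)) + 40309*(-1/32601) = -10539/(-968 - (20 - 784)) - 40309/32601 = -10539/(-968 - 1*(-764)) - 40309/32601 = -10539/(-968 + 764) - 40309/32601 = -10539/(-204) - 40309/32601 = -10539*(-1/204) - 40309/32601 = 3513/68 - 40309/32601 = 111786301/2216868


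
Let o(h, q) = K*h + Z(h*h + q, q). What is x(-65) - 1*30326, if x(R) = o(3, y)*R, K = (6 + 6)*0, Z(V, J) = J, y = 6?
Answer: -30716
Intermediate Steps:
K = 0 (K = 12*0 = 0)
o(h, q) = q (o(h, q) = 0*h + q = 0 + q = q)
x(R) = 6*R
x(-65) - 1*30326 = 6*(-65) - 1*30326 = -390 - 30326 = -30716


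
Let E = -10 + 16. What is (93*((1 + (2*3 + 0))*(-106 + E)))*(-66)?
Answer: 4296600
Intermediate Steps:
E = 6
(93*((1 + (2*3 + 0))*(-106 + E)))*(-66) = (93*((1 + (2*3 + 0))*(-106 + 6)))*(-66) = (93*((1 + (6 + 0))*(-100)))*(-66) = (93*((1 + 6)*(-100)))*(-66) = (93*(7*(-100)))*(-66) = (93*(-700))*(-66) = -65100*(-66) = 4296600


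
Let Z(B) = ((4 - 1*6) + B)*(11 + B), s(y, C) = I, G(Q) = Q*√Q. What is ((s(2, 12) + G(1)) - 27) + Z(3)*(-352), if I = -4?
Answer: -4958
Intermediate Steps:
G(Q) = Q^(3/2)
s(y, C) = -4
Z(B) = (-2 + B)*(11 + B) (Z(B) = ((4 - 6) + B)*(11 + B) = (-2 + B)*(11 + B))
((s(2, 12) + G(1)) - 27) + Z(3)*(-352) = ((-4 + 1^(3/2)) - 27) + (-22 + 3² + 9*3)*(-352) = ((-4 + 1) - 27) + (-22 + 9 + 27)*(-352) = (-3 - 27) + 14*(-352) = -30 - 4928 = -4958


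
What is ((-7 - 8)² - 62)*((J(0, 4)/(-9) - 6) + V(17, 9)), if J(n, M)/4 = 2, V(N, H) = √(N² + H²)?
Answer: -10106/9 + 163*√370 ≈ 2012.5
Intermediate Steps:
V(N, H) = √(H² + N²)
J(n, M) = 8 (J(n, M) = 4*2 = 8)
((-7 - 8)² - 62)*((J(0, 4)/(-9) - 6) + V(17, 9)) = ((-7 - 8)² - 62)*((8/(-9) - 6) + √(9² + 17²)) = ((-15)² - 62)*((8*(-⅑) - 6) + √(81 + 289)) = (225 - 62)*((-8/9 - 6) + √370) = 163*(-62/9 + √370) = -10106/9 + 163*√370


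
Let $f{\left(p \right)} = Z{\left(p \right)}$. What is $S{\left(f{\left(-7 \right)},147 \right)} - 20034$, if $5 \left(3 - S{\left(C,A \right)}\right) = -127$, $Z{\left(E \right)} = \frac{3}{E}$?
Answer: $- \frac{100028}{5} \approx -20006.0$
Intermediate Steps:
$f{\left(p \right)} = \frac{3}{p}$
$S{\left(C,A \right)} = \frac{142}{5}$ ($S{\left(C,A \right)} = 3 - - \frac{127}{5} = 3 + \frac{127}{5} = \frac{142}{5}$)
$S{\left(f{\left(-7 \right)},147 \right)} - 20034 = \frac{142}{5} - 20034 = - \frac{100028}{5}$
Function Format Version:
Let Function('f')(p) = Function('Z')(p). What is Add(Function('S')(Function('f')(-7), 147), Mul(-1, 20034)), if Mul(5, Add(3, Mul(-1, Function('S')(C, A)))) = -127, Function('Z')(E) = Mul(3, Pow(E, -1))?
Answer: Rational(-100028, 5) ≈ -20006.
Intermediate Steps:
Function('f')(p) = Mul(3, Pow(p, -1))
Function('S')(C, A) = Rational(142, 5) (Function('S')(C, A) = Add(3, Mul(Rational(-1, 5), -127)) = Add(3, Rational(127, 5)) = Rational(142, 5))
Add(Function('S')(Function('f')(-7), 147), Mul(-1, 20034)) = Add(Rational(142, 5), Mul(-1, 20034)) = Add(Rational(142, 5), -20034) = Rational(-100028, 5)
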